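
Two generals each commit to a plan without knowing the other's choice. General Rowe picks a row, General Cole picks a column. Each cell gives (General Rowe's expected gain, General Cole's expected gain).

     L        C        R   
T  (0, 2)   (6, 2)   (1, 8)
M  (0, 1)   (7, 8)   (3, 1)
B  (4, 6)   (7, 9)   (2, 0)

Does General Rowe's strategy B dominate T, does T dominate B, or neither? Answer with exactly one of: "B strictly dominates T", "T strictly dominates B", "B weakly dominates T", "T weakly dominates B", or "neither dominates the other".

B's payoffs vs T's, by General Cole's action — L: 4>0, C: 7>6, R: 2>1.
Every comparison favours B, so B strictly dominates T.

B strictly dominates T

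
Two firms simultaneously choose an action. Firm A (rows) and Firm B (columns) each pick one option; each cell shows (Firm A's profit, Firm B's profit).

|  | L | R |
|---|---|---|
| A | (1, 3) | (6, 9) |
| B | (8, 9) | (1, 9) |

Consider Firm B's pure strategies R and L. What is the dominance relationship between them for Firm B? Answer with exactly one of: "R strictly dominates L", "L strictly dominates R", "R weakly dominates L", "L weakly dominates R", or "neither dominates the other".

R's payoffs vs L's, by Firm A's action — A: 9>3, B: 9=9.
R is at least as good everywhere and strictly better somewhere (tied only at B), so R weakly but not strictly dominates L.

R weakly dominates L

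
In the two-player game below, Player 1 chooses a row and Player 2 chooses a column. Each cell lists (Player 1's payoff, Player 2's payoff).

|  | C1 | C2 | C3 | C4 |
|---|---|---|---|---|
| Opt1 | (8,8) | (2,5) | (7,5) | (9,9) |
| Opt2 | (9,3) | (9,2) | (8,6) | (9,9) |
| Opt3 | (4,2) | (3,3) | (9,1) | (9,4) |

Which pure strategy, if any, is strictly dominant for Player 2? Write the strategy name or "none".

C4 vs C1: Opt1: 9>8, Opt2: 9>3, Opt3: 4>2.
C4 vs C2: Opt1: 9>5, Opt2: 9>2, Opt3: 4>3.
C4 vs C3: Opt1: 9>5, Opt2: 9>6, Opt3: 4>1.
C4 strictly beats every other strategy against every opponent action, so it is strictly dominant.

C4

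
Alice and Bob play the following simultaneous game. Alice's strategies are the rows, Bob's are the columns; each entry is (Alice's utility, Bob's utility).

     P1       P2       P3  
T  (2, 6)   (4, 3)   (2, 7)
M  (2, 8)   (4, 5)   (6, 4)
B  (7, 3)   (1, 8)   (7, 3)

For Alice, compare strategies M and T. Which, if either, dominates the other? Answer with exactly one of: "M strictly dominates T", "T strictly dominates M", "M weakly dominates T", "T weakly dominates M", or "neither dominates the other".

M weakly dominates T

Compare M to T across each choice by Bob: P1: 2=2, P2: 4=4, P3: 6>2.
M is at least as good everywhere and strictly better somewhere (tied only at P1, P2), so M weakly but not strictly dominates T.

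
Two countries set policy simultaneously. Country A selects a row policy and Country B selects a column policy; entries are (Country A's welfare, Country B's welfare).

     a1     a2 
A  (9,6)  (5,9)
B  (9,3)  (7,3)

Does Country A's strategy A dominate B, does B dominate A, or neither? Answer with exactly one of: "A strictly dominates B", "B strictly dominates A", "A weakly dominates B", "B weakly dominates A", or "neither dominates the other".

Compare A to B across each choice by Country B: a1: 9=9, a2: 5<7.
B is at least as good everywhere and strictly better somewhere (tied at a1), so B weakly dominates A.

B weakly dominates A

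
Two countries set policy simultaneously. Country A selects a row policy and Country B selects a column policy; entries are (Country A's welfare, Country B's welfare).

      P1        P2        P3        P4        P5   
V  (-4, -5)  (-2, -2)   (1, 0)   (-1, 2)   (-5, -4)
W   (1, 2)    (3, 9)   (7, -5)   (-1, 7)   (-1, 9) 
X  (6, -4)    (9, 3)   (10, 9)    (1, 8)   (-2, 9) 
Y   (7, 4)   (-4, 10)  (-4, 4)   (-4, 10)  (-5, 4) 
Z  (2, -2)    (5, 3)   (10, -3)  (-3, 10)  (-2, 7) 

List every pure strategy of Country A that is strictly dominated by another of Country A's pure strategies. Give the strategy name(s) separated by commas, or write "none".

V is strictly dominated by X (P1: 6>-4, P2: 9>-2, P3: 10>1, P4: 1>-1, P5: -2>-5).
W: no other strategy beats it everywhere (V at P1 (1>-4); X at P5 (-1>-2); Y at P2 (3>-4); Z at P4 (-1>-3)).
Nothing dominates X: V at P1 (6>-4); W at P1 (6>1); Y at P2 (9>-4); Z at P1 (6>2).
Y: no other strategy beats it everywhere (V at P1 (7>-4); W at P1 (7>1); X at P1 (7>6); Z at P1 (7>2)).
Z: no other strategy beats it everywhere (V at P1 (2>-4); W at P1 (2>1); X at P3 (10=10); Y at P2 (5>-4)).

V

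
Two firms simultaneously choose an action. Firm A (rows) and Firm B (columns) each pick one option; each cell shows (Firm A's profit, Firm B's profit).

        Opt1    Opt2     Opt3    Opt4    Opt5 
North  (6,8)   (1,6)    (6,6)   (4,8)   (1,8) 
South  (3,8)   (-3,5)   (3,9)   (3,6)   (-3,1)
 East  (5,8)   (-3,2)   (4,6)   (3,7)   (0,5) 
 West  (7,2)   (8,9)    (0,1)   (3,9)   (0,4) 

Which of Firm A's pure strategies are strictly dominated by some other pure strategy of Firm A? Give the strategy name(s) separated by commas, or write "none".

South, East

North: no other strategy beats it everywhere (South at Opt1 (6>3); East at Opt1 (6>5); West at Opt3 (6>0)).
South: dominated, since North does at least as well everywhere (Opt1: 6>3, Opt2: 1>-3, Opt3: 6>3, Opt4: 4>3, Opt5: 1>-3).
North strictly dominates East — Opt1: 6>5, Opt2: 1>-3, Opt3: 6>4, Opt4: 4>3, Opt5: 1>0.
West is not dominated — it holds its own against North at Opt1 (7>6); South at Opt1 (7>3); East at Opt1 (7>5).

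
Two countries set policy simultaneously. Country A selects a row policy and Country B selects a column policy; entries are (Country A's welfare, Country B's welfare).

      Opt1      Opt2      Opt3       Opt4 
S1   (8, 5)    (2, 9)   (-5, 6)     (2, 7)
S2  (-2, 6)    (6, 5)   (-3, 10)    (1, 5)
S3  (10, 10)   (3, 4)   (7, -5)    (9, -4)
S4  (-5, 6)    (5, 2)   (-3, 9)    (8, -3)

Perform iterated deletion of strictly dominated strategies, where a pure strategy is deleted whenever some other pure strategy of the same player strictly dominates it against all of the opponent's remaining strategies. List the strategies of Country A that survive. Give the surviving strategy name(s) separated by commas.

S3

For Country A, S3 strictly dominates S1 on the remaining columns (Opt1: 10>8, Opt2: 3>2, Opt3: 7>-5, Opt4: 9>2); eliminate S1.
For Country B, Opt1 strictly dominates Opt2 on the remaining rows (S2: 6>5, S3: 10>4, S4: 6>2); eliminate Opt2.
Country A's strategy S2 is strictly dominated by S3 (Opt1: 10>-2, Opt3: 7>-3, Opt4: 9>1) and is removed.
Row S4 is eliminated: S3 beats it against every remaining column (Opt1: 10>-5, Opt3: 7>-3, Opt4: 9>8).
For Country B, Opt1 strictly dominates Opt3 on the remaining rows (S3: 10>-5); eliminate Opt3.
For Country B, Opt1 strictly dominates Opt4 on the remaining rows (S3: 10>-4); eliminate Opt4.
Among the remaining strategies, none is strictly dominated by another pure strategy of the same player, so the elimination stops.
Surviving strategies — Country A: {S3}; Country B: {Opt1}.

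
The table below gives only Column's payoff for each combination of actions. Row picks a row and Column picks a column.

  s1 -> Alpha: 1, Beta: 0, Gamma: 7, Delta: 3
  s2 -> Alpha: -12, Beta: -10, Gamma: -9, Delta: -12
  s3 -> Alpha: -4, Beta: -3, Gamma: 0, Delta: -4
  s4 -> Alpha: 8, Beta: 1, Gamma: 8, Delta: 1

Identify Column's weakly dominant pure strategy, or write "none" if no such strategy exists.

Gamma

Gamma vs Alpha: s1: 7>1, s2: -9>-12, s3: 0>-4, s4: 8=8.
Gamma vs Beta: s1: 7>0, s2: -9>-10, s3: 0>-3, s4: 8>1.
Gamma vs Delta: s1: 7>3, s2: -9>-12, s3: 0>-4, s4: 8>1.
Gamma is at least as good as every other strategy against every opponent action, so it is weakly dominant.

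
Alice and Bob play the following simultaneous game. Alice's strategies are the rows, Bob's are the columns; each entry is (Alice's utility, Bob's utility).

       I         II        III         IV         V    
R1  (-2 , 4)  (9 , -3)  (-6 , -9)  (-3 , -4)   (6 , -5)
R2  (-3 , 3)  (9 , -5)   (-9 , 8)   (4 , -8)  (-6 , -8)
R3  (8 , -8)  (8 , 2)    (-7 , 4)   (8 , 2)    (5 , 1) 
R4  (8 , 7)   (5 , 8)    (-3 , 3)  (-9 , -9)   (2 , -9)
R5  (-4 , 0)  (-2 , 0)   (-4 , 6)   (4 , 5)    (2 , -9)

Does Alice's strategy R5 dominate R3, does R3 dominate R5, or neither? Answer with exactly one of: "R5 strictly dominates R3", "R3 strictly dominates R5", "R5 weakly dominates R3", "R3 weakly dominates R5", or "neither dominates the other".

neither dominates the other

R5's payoffs vs R3's, by Bob's action — I: -4<8, II: -2<8, III: -4>-7, IV: 4<8, V: 2<5.
R5 does better at III but worse at I, II, IV, V; neither strategy dominates the other.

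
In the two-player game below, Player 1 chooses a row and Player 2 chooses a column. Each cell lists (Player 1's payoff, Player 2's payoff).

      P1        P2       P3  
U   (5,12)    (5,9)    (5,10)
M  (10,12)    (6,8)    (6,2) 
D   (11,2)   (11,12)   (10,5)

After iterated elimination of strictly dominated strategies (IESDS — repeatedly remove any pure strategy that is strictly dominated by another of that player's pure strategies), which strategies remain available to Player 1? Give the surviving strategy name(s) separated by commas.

D

Player 1's strategy U is strictly dominated by M (P1: 10>5, P2: 6>5, P3: 6>5) and is removed.
For Player 1, D strictly dominates M on the remaining columns (P1: 11>10, P2: 11>6, P3: 10>6); eliminate M.
Column P1 is eliminated: P2 beats it against every remaining row (D: 12>2).
Player 2's strategy P3 is strictly dominated by P2 (D: 12>5) and is removed.
Among the remaining strategies, none is strictly dominated by another pure strategy of the same player, so the elimination stops.
Surviving strategies — Player 1: {D}; Player 2: {P2}.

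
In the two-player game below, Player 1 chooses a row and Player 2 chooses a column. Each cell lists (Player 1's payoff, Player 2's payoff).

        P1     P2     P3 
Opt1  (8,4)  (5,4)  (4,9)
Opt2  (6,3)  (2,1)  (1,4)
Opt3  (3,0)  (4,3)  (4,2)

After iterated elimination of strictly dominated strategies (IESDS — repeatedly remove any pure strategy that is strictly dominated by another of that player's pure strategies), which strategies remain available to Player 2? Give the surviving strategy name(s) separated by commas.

For Player 1, Opt1 strictly dominates Opt2 on the remaining columns (P1: 8>6, P2: 5>2, P3: 4>1); eliminate Opt2.
Column P1 is eliminated: P3 beats it against every remaining row (Opt1: 9>4, Opt3: 2>0).
Among the remaining strategies, none is strictly dominated by another pure strategy of the same player, so the elimination stops.
Surviving strategies — Player 1: {Opt1, Opt3}; Player 2: {P2, P3}.

P2, P3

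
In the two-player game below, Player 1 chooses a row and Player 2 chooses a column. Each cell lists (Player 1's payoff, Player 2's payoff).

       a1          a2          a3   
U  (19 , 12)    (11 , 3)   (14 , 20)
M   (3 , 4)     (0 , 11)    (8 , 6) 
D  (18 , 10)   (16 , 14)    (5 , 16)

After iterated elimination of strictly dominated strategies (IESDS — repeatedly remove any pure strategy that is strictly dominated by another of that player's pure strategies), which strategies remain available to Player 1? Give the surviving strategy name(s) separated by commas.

U

Row M is eliminated: U beats it against every remaining column (a1: 19>3, a2: 11>0, a3: 14>8).
Player 2's strategy a1 is strictly dominated by a3 (U: 20>12, D: 16>10) and is removed.
Player 2's strategy a2 is strictly dominated by a3 (U: 20>3, D: 16>14) and is removed.
Row D is eliminated: U beats it against every remaining column (a3: 14>5).
Among the remaining strategies, none is strictly dominated by another pure strategy of the same player, so the elimination stops.
Surviving strategies — Player 1: {U}; Player 2: {a3}.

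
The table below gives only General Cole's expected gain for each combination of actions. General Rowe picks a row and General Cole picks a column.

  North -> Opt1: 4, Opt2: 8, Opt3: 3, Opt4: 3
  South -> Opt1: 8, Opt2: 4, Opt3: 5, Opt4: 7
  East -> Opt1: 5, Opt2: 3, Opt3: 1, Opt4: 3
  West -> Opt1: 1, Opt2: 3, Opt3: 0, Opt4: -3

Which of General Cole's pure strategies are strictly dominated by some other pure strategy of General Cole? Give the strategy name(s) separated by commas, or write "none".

Opt3, Opt4

Nothing dominates Opt1: Opt2 at South (8>4); Opt3 at North (4>3); Opt4 at North (4>3).
Nothing dominates Opt2: Opt1 at North (8>4); Opt3 at North (8>3); Opt4 at North (8>3).
Opt1 strictly dominates Opt3 — North: 4>3, South: 8>5, East: 5>1, West: 1>0.
Opt1 strictly dominates Opt4 — North: 4>3, South: 8>7, East: 5>3, West: 1>-3.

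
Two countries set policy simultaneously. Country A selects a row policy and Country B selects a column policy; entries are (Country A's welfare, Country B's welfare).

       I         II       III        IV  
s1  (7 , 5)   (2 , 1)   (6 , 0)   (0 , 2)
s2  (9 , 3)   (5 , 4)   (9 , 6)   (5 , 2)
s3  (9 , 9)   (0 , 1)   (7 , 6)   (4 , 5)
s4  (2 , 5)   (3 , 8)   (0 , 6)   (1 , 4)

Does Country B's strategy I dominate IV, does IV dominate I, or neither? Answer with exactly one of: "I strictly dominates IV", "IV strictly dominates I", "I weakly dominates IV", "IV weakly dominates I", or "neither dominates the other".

I strictly dominates IV

Compare I to IV across each opponent action: s1: 5>2, s2: 3>2, s3: 9>5, s4: 5>4.
I gives a strictly higher payoff against each opponent action, so I strictly dominates IV.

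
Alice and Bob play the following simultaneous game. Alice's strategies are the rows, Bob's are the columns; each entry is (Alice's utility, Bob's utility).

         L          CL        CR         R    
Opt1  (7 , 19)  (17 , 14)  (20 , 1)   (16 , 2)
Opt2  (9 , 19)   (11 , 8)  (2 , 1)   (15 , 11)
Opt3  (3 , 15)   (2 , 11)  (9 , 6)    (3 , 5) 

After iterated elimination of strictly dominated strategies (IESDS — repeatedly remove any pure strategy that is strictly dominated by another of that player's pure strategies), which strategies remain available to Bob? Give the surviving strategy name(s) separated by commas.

For Alice, Opt1 strictly dominates Opt3 on the remaining columns (L: 7>3, CL: 17>2, CR: 20>9, R: 16>3); eliminate Opt3.
Bob's strategy CL is strictly dominated by L (Opt1: 19>14, Opt2: 19>8) and is removed.
For Bob, L strictly dominates CR on the remaining rows (Opt1: 19>1, Opt2: 19>1); eliminate CR.
Bob's strategy R is strictly dominated by L (Opt1: 19>2, Opt2: 19>11) and is removed.
Row Opt1 is eliminated: Opt2 beats it against every remaining column (L: 9>7).
Among the remaining strategies, none is strictly dominated by another pure strategy of the same player, so the elimination stops.
Surviving strategies — Alice: {Opt2}; Bob: {L}.

L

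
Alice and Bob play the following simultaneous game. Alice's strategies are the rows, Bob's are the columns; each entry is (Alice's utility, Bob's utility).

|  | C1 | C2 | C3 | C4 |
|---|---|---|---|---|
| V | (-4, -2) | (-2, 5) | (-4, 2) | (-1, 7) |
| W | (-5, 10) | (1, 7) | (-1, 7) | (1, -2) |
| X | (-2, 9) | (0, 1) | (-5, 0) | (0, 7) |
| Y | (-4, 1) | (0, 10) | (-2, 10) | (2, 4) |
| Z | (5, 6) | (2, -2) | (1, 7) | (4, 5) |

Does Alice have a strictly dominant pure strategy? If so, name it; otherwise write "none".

Z vs V: C1: 5>-4, C2: 2>-2, C3: 1>-4, C4: 4>-1.
Z vs W: C1: 5>-5, C2: 2>1, C3: 1>-1, C4: 4>1.
Z vs X: C1: 5>-2, C2: 2>0, C3: 1>-5, C4: 4>0.
Z vs Y: C1: 5>-4, C2: 2>0, C3: 1>-2, C4: 4>2.
Z strictly beats every other strategy against every opponent action, so it is strictly dominant.

Z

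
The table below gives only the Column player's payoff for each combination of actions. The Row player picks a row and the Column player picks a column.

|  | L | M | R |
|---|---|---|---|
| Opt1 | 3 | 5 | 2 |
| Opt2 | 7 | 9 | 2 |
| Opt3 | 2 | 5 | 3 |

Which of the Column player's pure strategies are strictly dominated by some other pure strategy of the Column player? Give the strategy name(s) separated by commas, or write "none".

L: dominated, since M does at least as well everywhere (Opt1: 5>3, Opt2: 9>7, Opt3: 5>2).
M is not dominated — it holds its own against L at Opt1 (5>3); R at Opt1 (5>2).
R is strictly dominated by M (Opt1: 5>2, Opt2: 9>2, Opt3: 5>3).

L, R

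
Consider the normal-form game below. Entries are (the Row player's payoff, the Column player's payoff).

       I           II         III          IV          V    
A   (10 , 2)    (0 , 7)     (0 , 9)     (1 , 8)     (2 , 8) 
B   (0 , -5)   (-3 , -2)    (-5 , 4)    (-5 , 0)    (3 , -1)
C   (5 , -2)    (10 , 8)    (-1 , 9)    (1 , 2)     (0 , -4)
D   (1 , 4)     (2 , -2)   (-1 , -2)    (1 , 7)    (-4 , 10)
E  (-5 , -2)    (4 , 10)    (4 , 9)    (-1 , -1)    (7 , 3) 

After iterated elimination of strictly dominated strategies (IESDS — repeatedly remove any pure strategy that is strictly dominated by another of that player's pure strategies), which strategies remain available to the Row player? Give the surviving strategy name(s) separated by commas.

For the Column player, IV strictly dominates I on the remaining rows (A: 8>2, B: 0>-5, C: 2>-2, D: 7>4, E: -1>-2); eliminate I.
For the Row player, E strictly dominates B on the remaining columns (II: 4>-3, III: 4>-5, IV: -1>-5, V: 7>3); eliminate B.
Among the remaining strategies, none is strictly dominated by another pure strategy of the same player, so the elimination stops.
Surviving strategies — the Row player: {A, C, D, E}; the Column player: {II, III, IV, V}.

A, C, D, E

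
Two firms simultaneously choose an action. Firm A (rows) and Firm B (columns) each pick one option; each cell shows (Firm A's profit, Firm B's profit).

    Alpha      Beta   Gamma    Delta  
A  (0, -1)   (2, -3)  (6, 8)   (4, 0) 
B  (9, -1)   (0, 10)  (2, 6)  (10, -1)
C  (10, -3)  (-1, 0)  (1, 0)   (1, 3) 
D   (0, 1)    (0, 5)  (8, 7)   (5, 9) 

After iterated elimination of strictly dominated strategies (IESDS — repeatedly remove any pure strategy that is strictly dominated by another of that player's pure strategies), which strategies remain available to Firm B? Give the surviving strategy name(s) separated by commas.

Firm B's strategy Alpha is strictly dominated by Gamma (A: 8>-1, B: 6>-1, C: 0>-3, D: 7>1) and is removed.
For Firm A, A strictly dominates C on the remaining columns (Beta: 2>-1, Gamma: 6>1, Delta: 4>1); eliminate C.
Among the remaining strategies, none is strictly dominated by another pure strategy of the same player, so the elimination stops.
Surviving strategies — Firm A: {A, B, D}; Firm B: {Beta, Gamma, Delta}.

Beta, Gamma, Delta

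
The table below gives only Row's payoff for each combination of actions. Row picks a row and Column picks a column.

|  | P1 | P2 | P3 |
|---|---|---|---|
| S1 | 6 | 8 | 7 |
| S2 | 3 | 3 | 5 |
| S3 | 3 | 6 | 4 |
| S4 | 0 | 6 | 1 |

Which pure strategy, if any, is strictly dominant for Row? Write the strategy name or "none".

S1

S1 vs S2: P1: 6>3, P2: 8>3, P3: 7>5.
S1 vs S3: P1: 6>3, P2: 8>6, P3: 7>4.
S1 vs S4: P1: 6>0, P2: 8>6, P3: 7>1.
S1 strictly beats every other strategy against every opponent action, so it is strictly dominant.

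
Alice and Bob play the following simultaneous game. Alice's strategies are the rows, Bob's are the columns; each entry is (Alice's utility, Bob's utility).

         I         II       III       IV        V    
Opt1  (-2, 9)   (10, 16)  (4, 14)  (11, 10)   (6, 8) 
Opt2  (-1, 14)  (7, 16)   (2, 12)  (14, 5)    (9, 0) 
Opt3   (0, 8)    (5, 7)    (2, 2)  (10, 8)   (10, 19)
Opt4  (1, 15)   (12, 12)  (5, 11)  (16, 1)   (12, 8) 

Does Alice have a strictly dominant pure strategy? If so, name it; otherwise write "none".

Opt4

Opt4 vs Opt1: I: 1>-2, II: 12>10, III: 5>4, IV: 16>11, V: 12>6.
Opt4 vs Opt2: I: 1>-1, II: 12>7, III: 5>2, IV: 16>14, V: 12>9.
Opt4 vs Opt3: I: 1>0, II: 12>5, III: 5>2, IV: 16>10, V: 12>10.
Opt4 strictly beats every other strategy against every opponent action, so it is strictly dominant.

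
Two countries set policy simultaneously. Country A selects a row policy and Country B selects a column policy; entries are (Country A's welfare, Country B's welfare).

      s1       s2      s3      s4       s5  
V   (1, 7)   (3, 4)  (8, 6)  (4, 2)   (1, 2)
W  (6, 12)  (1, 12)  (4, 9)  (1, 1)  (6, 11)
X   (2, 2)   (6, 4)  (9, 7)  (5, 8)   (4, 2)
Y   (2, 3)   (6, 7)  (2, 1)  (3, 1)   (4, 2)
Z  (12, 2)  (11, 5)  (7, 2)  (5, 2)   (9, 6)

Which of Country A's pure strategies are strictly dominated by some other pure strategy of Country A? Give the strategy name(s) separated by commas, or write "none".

V, W, Y

X strictly dominates V — s1: 2>1, s2: 6>3, s3: 9>8, s4: 5>4, s5: 4>1.
W: dominated, since Z does at least as well everywhere (s1: 12>6, s2: 11>1, s3: 7>4, s4: 5>1, s5: 9>6).
Nothing dominates X: V at s1 (2>1); W at s2 (6>1); Y at s1 (2=2); Z at s3 (9>7).
Y: dominated, since Z does at least as well everywhere (s1: 12>2, s2: 11>6, s3: 7>2, s4: 5>3, s5: 9>4).
Nothing dominates Z: V at s1 (12>1); W at s1 (12>6); X at s1 (12>2); Y at s1 (12>2).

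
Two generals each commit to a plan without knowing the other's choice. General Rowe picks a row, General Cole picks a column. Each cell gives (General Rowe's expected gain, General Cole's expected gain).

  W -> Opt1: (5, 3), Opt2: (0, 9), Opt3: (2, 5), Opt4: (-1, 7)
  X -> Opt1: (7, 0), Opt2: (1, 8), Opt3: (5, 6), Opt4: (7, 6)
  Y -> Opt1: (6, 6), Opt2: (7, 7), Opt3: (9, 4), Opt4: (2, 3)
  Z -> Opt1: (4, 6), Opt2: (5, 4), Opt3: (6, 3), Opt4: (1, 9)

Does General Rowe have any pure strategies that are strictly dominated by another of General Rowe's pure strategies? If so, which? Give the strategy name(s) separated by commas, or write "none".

X strictly dominates W — Opt1: 7>5, Opt2: 1>0, Opt3: 5>2, Opt4: 7>-1.
Nothing dominates X: W at Opt1 (7>5); Y at Opt1 (7>6); Z at Opt1 (7>4).
Y: no other strategy beats it everywhere (W at Opt1 (6>5); X at Opt2 (7>1); Z at Opt1 (6>4)).
Z: dominated, since Y does at least as well everywhere (Opt1: 6>4, Opt2: 7>5, Opt3: 9>6, Opt4: 2>1).

W, Z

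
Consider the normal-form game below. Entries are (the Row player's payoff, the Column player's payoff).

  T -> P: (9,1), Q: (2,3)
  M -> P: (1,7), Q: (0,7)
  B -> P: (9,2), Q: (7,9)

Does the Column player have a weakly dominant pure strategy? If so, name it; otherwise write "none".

Q vs P: T: 3>1, M: 7=7, B: 9>2.
Q is at least as good as every other strategy against every opponent action, so it is weakly dominant.

Q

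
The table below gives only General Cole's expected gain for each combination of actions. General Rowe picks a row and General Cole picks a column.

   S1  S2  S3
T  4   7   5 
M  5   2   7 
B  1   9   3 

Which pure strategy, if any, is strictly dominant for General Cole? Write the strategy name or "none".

none

S1 fails to dominate S2 at T (4<7).
S2 fails to dominate S1 at M (2<5).
S3 fails to dominate S2 at T (5<7).
No single strategy dominates all the others.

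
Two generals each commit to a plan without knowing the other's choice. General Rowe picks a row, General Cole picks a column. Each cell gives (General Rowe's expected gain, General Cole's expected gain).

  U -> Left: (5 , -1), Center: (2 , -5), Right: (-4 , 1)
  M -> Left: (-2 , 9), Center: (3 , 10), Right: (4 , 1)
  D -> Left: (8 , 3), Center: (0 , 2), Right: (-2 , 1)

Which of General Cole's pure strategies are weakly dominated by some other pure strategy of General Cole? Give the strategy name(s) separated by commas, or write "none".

none

Left is not dominated — it holds its own against Center at U (-1>-5); Right at M (9>1).
Center is not dominated — it holds its own against Left at M (10>9); Right at M (10>1).
Right is not dominated — it holds its own against Left at U (1>-1); Center at U (1>-5).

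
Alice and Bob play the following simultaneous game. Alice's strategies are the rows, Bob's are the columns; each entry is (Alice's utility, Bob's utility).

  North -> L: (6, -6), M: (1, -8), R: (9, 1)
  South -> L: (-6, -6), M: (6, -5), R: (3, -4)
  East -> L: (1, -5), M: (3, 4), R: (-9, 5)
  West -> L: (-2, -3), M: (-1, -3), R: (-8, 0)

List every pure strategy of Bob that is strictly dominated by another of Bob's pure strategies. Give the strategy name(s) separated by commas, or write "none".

L, M

R strictly dominates L — North: 1>-6, South: -4>-6, East: 5>-5, West: 0>-3.
M: dominated, since R does at least as well everywhere (North: 1>-8, South: -4>-5, East: 5>4, West: 0>-3).
Nothing dominates R: L at North (1>-6); M at North (1>-8).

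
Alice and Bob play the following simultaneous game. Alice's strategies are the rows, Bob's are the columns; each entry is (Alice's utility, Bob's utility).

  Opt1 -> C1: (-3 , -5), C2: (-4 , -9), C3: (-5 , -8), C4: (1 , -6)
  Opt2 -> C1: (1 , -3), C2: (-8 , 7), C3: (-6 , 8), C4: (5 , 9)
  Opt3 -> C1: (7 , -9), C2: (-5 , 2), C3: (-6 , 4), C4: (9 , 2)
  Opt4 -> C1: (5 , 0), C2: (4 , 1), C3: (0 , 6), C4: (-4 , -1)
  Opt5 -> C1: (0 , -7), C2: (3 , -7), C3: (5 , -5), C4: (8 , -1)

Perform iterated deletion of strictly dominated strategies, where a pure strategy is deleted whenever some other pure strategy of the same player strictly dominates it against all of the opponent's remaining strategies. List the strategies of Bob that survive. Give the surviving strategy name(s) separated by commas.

C3, C4

Alice's strategy Opt1 is strictly dominated by Opt5 (C1: 0>-3, C2: 3>-4, C3: 5>-5, C4: 8>1) and is removed.
Bob's strategy C1 is strictly dominated by C3 (Opt2: 8>-3, Opt3: 4>-9, Opt4: 6>0, Opt5: -5>-7) and is removed.
Alice's strategy Opt2 is strictly dominated by Opt5 (C2: 3>-8, C3: 5>-6, C4: 8>5) and is removed.
Bob's strategy C2 is strictly dominated by C3 (Opt3: 4>2, Opt4: 6>1, Opt5: -5>-7) and is removed.
For Alice, Opt5 strictly dominates Opt4 on the remaining columns (C3: 5>0, C4: 8>-4); eliminate Opt4.
Among the remaining strategies, none is strictly dominated by another pure strategy of the same player, so the elimination stops.
Surviving strategies — Alice: {Opt3, Opt5}; Bob: {C3, C4}.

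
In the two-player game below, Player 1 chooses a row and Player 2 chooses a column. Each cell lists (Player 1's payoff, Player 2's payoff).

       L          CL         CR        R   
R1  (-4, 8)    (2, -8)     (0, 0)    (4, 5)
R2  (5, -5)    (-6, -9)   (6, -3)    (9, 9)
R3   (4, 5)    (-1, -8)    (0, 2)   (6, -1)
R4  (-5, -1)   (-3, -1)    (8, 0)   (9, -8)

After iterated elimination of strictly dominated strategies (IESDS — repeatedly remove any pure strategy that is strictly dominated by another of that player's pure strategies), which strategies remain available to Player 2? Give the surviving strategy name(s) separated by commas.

CR, R

Column CL is eliminated: CR beats it against every remaining row (R1: 0>-8, R2: -3>-9, R3: 2>-8, R4: 0>-1).
Row R1 is eliminated: R2 beats it against every remaining column (L: 5>-4, CR: 6>0, R: 9>4).
Row R3 is eliminated: R2 beats it against every remaining column (L: 5>4, CR: 6>0, R: 9>6).
Player 2's strategy L is strictly dominated by CR (R2: -3>-5, R4: 0>-1) and is removed.
Among the remaining strategies, none is strictly dominated by another pure strategy of the same player, so the elimination stops.
Surviving strategies — Player 1: {R2, R4}; Player 2: {CR, R}.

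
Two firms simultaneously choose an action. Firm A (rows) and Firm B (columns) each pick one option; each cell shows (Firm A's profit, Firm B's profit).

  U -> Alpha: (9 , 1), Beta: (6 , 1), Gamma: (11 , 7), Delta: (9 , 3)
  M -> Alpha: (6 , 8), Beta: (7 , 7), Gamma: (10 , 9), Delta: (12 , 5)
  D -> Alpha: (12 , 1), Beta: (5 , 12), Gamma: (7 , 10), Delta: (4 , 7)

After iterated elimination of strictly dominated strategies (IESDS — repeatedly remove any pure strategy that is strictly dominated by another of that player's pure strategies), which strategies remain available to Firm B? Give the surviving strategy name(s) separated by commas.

Firm B's strategy Alpha is strictly dominated by Gamma (U: 7>1, M: 9>8, D: 10>1) and is removed.
Row D is eliminated: U beats it against every remaining column (Beta: 6>5, Gamma: 11>7, Delta: 9>4).
Column Beta is eliminated: Gamma beats it against every remaining row (U: 7>1, M: 9>7).
Column Delta is eliminated: Gamma beats it against every remaining row (U: 7>3, M: 9>5).
Row M is eliminated: U beats it against every remaining column (Gamma: 11>10).
Among the remaining strategies, none is strictly dominated by another pure strategy of the same player, so the elimination stops.
Surviving strategies — Firm A: {U}; Firm B: {Gamma}.

Gamma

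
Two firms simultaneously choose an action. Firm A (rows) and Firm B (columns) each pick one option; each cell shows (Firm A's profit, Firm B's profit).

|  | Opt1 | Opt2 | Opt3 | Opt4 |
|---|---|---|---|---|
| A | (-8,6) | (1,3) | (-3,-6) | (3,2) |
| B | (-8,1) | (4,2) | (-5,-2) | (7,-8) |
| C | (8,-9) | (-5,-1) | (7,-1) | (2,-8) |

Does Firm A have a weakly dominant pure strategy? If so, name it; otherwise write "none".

none

A fails to dominate B at Opt2 (1<4).
B fails to dominate A at Opt3 (-5<-3).
C fails to dominate A at Opt2 (-5<1).
No single strategy dominates all the others.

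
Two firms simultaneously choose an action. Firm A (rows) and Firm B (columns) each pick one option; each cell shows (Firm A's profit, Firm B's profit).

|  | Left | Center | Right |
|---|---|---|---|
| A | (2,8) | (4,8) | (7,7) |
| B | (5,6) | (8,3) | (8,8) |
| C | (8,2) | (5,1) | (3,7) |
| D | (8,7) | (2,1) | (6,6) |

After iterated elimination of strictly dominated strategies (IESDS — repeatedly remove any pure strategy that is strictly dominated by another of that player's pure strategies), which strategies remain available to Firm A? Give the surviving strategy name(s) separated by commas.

For Firm A, B strictly dominates A on the remaining columns (Left: 5>2, Center: 8>4, Right: 8>7); eliminate A.
For Firm B, Left strictly dominates Center on the remaining rows (B: 6>3, C: 2>1, D: 7>1); eliminate Center.
Among the remaining strategies, none is strictly dominated by another pure strategy of the same player, so the elimination stops.
Surviving strategies — Firm A: {B, C, D}; Firm B: {Left, Right}.

B, C, D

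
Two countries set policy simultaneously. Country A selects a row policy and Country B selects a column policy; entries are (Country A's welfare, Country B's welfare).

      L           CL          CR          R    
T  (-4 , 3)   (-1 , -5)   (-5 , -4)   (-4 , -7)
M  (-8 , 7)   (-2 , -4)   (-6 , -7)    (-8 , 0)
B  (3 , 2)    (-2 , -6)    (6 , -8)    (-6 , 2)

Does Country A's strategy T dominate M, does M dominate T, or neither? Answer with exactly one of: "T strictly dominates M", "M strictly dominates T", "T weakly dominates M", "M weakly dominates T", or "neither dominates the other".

Compare T to M across each opponent action: L: -4>-8, CL: -1>-2, CR: -5>-6, R: -4>-8.
T gives a strictly higher payoff against each opponent action, so T strictly dominates M.

T strictly dominates M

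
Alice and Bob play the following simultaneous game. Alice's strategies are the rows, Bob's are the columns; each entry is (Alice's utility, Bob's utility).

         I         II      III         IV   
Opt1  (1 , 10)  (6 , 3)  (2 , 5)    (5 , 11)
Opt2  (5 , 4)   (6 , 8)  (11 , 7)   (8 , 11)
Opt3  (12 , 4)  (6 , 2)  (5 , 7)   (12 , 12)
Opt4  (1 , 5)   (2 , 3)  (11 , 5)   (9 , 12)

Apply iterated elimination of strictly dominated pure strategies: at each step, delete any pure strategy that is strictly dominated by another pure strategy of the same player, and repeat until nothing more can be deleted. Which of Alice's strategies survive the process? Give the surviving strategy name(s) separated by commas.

Opt3

Column I is eliminated: IV beats it against every remaining row (Opt1: 11>10, Opt2: 11>4, Opt3: 12>4, Opt4: 12>5).
Column II is eliminated: IV beats it against every remaining row (Opt1: 11>3, Opt2: 11>8, Opt3: 12>2, Opt4: 12>3).
Alice's strategy Opt1 is strictly dominated by Opt2 (III: 11>2, IV: 8>5) and is removed.
Column III is eliminated: IV beats it against every remaining row (Opt2: 11>7, Opt3: 12>7, Opt4: 12>5).
Alice's strategy Opt2 is strictly dominated by Opt3 (IV: 12>8) and is removed.
For Alice, Opt3 strictly dominates Opt4 on the remaining columns (IV: 12>9); eliminate Opt4.
Among the remaining strategies, none is strictly dominated by another pure strategy of the same player, so the elimination stops.
Surviving strategies — Alice: {Opt3}; Bob: {IV}.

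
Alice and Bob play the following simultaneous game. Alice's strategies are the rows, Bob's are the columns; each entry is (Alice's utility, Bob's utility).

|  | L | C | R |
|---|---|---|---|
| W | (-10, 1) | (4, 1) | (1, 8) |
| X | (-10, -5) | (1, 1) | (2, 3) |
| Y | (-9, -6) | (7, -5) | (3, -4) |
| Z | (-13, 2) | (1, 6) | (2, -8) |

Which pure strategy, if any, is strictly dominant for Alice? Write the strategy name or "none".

Y

Y vs W: L: -9>-10, C: 7>4, R: 3>1.
Y vs X: L: -9>-10, C: 7>1, R: 3>2.
Y vs Z: L: -9>-13, C: 7>1, R: 3>2.
Y strictly beats every other strategy against every opponent action, so it is strictly dominant.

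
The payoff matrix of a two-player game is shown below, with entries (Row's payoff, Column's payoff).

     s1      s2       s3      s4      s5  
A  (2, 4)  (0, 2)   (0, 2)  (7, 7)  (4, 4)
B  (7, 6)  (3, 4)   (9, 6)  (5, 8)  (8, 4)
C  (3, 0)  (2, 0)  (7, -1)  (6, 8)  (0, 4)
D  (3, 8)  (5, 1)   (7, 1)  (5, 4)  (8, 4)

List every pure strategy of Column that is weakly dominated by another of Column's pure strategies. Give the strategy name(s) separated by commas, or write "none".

s2, s3, s5

Nothing dominates s1: s2 at A (4>2); s3 at A (4>2); s4 at D (8>4); s5 at B (6>4).
s2: dominated, since s1 does at least as well everywhere (A: 4>2, B: 6>4, C: 0=0, D: 8>1).
s3 is weakly dominated by s1 (A: 4>2, B: 6=6, C: 0>-1, D: 8>1).
s4 is not dominated — it holds its own against s1 at A (7>4); s2 at A (7>2); s3 at A (7>2); s5 at A (7>4).
s5 is weakly dominated by s4 (A: 7>4, B: 8>4, C: 8>4, D: 4=4).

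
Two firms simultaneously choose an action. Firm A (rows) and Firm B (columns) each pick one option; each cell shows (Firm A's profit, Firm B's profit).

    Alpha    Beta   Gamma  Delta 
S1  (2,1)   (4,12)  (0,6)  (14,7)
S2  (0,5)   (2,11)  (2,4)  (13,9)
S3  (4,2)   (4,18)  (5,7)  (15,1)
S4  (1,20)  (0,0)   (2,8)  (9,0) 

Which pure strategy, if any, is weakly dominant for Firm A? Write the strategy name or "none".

S3 vs S1: Alpha: 4>2, Beta: 4=4, Gamma: 5>0, Delta: 15>14.
S3 vs S2: Alpha: 4>0, Beta: 4>2, Gamma: 5>2, Delta: 15>13.
S3 vs S4: Alpha: 4>1, Beta: 4>0, Gamma: 5>2, Delta: 15>9.
S3 is at least as good as every other strategy against every opponent action, so it is weakly dominant.

S3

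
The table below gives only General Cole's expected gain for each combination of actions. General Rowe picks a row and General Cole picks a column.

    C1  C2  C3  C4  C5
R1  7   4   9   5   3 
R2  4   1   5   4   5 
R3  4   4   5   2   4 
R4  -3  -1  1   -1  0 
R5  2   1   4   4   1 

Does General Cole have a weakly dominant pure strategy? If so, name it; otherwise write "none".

C3

C3 vs C1: R1: 9>7, R2: 5>4, R3: 5>4, R4: 1>-3, R5: 4>2.
C3 vs C2: R1: 9>4, R2: 5>1, R3: 5>4, R4: 1>-1, R5: 4>1.
C3 vs C4: R1: 9>5, R2: 5>4, R3: 5>2, R4: 1>-1, R5: 4=4.
C3 vs C5: R1: 9>3, R2: 5=5, R3: 5>4, R4: 1>0, R5: 4>1.
C3 is at least as good as every other strategy against every opponent action, so it is weakly dominant.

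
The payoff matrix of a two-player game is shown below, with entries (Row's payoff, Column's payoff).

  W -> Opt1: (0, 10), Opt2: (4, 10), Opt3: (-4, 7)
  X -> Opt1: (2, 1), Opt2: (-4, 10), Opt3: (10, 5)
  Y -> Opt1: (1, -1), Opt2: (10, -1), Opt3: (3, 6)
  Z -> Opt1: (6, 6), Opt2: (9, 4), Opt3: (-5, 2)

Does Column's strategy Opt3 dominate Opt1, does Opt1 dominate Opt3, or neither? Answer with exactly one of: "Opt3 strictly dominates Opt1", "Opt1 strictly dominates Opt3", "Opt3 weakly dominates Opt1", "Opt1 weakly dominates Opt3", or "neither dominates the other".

Opt3's payoffs vs Opt1's, by Row's action — W: 7<10, X: 5>1, Y: 6>-1, Z: 2<6.
Opt3 does better at X, Y but worse at W, Z; neither strategy dominates the other.

neither dominates the other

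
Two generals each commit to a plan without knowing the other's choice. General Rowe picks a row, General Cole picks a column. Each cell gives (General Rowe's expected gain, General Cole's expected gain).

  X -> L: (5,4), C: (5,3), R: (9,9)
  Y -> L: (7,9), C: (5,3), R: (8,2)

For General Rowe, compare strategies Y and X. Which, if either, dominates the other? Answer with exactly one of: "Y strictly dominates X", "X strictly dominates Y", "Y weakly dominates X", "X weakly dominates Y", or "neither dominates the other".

neither dominates the other

Y's payoffs vs X's, by General Cole's action — L: 7>5, C: 5=5, R: 8<9.
Y does better at L but worse at R; neither strategy dominates the other.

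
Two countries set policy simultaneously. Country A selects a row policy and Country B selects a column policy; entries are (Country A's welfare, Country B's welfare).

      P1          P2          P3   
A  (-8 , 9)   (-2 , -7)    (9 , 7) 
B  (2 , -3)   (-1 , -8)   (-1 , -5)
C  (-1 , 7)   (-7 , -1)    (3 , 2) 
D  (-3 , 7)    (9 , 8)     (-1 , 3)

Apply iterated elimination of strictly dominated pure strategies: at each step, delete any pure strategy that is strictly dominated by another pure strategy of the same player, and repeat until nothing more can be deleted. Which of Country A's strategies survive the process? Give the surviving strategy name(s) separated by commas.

B, D

Country B's strategy P3 is strictly dominated by P1 (A: 9>7, B: -3>-5, C: 7>2, D: 7>3) and is removed.
For Country A, B strictly dominates A on the remaining columns (P1: 2>-8, P2: -1>-2); eliminate A.
For Country A, B strictly dominates C on the remaining columns (P1: 2>-1, P2: -1>-7); eliminate C.
Among the remaining strategies, none is strictly dominated by another pure strategy of the same player, so the elimination stops.
Surviving strategies — Country A: {B, D}; Country B: {P1, P2}.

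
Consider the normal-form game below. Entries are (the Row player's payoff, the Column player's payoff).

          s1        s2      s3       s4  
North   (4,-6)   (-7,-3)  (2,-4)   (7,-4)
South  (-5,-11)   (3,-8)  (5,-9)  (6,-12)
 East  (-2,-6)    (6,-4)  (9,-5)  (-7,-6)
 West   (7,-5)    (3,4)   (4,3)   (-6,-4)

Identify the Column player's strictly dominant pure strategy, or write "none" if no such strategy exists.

s2

s2 vs s1: North: -3>-6, South: -8>-11, East: -4>-6, West: 4>-5.
s2 vs s3: North: -3>-4, South: -8>-9, East: -4>-5, West: 4>3.
s2 vs s4: North: -3>-4, South: -8>-12, East: -4>-6, West: 4>-4.
s2 strictly beats every other strategy against every opponent action, so it is strictly dominant.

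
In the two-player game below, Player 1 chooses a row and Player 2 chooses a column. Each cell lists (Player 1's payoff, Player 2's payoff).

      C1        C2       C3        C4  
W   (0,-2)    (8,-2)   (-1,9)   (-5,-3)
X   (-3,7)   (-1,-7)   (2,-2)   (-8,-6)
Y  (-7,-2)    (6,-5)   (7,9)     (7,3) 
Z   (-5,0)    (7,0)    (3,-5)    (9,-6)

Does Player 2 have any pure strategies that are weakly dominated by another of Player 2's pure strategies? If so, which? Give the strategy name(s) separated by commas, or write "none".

C2, C4

C1 is not dominated — it holds its own against C2 at X (7>-7); C3 at X (7>-2); C4 at W (-2>-3).
C1 weakly dominates C2 — W: -2=-2, X: 7>-7, Y: -2>-5, Z: 0=0.
C3 is not dominated — it holds its own against C1 at W (9>-2); C2 at W (9>-2); C4 at W (9>-3).
C4 is weakly dominated by C3 (W: 9>-3, X: -2>-6, Y: 9>3, Z: -5>-6).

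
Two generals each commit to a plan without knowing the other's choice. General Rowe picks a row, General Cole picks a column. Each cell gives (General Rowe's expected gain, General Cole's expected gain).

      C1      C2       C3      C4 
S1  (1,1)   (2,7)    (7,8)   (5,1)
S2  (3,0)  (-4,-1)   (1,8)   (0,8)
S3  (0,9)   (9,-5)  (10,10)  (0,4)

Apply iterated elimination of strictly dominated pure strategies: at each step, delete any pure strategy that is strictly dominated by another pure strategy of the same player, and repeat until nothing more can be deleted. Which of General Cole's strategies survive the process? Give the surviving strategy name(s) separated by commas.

C3

General Cole's strategy C1 is strictly dominated by C3 (S1: 8>1, S2: 8>0, S3: 10>9) and is removed.
Row S2 is eliminated: S1 beats it against every remaining column (C2: 2>-4, C3: 7>1, C4: 5>0).
For General Cole, C3 strictly dominates C2 on the remaining rows (S1: 8>7, S3: 10>-5); eliminate C2.
General Cole's strategy C4 is strictly dominated by C3 (S1: 8>1, S3: 10>4) and is removed.
General Rowe's strategy S1 is strictly dominated by S3 (C3: 10>7) and is removed.
Among the remaining strategies, none is strictly dominated by another pure strategy of the same player, so the elimination stops.
Surviving strategies — General Rowe: {S3}; General Cole: {C3}.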